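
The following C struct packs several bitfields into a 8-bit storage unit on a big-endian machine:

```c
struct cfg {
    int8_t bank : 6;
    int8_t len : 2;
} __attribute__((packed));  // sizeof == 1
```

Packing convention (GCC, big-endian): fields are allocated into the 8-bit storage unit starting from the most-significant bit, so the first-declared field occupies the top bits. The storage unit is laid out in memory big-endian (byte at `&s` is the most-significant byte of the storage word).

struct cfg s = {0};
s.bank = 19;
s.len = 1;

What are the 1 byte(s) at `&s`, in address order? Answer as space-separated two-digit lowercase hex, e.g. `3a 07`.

4d

[2+:6] bank=19 & 0x3f = 0x13; word=0x4c
[0+:2] len=1 & 0x3 = 0x1; word=0x4d
word = 0x4d → big-endian bytes:
  [0]=0x4d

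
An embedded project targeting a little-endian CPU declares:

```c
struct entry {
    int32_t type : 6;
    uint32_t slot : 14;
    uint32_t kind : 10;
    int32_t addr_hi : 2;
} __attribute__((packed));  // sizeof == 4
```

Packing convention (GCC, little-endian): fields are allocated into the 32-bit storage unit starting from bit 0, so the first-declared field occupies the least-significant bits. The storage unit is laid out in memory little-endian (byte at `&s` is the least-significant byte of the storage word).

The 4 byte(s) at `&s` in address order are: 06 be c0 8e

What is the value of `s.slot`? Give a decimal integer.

760

[0]=0x06 [1]=0xbe [2]=0xc0 [3]=0x8e (little-endian) → word 0x8ec0be06
type:6 @ bit 0 → (0x8ec0be06>>0)&0x3f = 0x6
slot:14 @ bit 6 → (0x8ec0be06>>6)&0x3fff = 0x2f8  ←
kind:10 @ bit 20 → (0x8ec0be06>>20)&0x3ff = 0xec
addr_hi:2 @ bit 30 → (0x8ec0be06>>30)&0x3 = 0x2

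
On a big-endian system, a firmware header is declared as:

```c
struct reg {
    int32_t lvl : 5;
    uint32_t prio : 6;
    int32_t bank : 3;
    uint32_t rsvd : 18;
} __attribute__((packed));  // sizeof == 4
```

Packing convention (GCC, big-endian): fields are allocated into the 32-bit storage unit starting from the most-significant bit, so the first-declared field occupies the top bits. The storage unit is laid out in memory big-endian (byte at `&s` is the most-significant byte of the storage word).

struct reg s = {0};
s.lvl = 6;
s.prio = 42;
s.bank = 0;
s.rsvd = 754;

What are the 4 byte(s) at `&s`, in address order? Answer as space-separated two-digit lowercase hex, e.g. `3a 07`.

lvl:5 = 6 → 0x6 << 27 → word 0x30000000
prio:6 = 42 → 0x2a << 21 → word 0x35400000
bank:3 = 0 → 0x0 << 18 → word 0x35400000
rsvd:18 = 754 → 0x2f2 << 0 → word 0x354002f2
word = 0x354002f2 → big-endian bytes:
  [0]=0x35  [1]=0x40  [2]=0x02  [3]=0xf2

35 40 02 f2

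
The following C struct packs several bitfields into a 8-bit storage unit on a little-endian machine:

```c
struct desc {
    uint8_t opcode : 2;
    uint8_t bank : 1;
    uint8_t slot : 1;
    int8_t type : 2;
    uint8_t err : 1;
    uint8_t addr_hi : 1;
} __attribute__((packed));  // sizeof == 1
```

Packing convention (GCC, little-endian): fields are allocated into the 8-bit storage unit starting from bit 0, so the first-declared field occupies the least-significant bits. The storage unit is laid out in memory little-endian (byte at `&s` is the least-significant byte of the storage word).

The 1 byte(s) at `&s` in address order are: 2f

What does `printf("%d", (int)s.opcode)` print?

3

[0]=0x2f (little-endian) → word 0x2f
opcode:2 @ bit 0 → (0x2f>>0)&0x3 = 0x3  ←
bank:1 @ bit 2 → (0x2f>>2)&0x1 = 0x1
slot:1 @ bit 3 → (0x2f>>3)&0x1 = 0x1
type:2 @ bit 4 → (0x2f>>4)&0x3 = 0x2
err:1 @ bit 6 → (0x2f>>6)&0x1 = 0x0
addr_hi:1 @ bit 7 → (0x2f>>7)&0x1 = 0x0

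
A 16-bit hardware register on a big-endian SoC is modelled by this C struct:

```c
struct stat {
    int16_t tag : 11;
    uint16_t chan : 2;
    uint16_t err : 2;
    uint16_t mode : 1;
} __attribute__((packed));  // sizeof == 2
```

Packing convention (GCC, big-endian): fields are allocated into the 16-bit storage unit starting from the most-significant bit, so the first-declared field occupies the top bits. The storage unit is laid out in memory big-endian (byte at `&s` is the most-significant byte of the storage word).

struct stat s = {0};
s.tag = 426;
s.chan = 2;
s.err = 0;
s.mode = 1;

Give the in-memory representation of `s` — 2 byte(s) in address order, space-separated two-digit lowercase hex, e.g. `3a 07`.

35 51

tag (11b) val=426 bits=0x1aa at bit 5: 0x3540
chan (2b) val=2 bits=0x2 at bit 3: 0x3550
err (2b) val=0 bits=0x0 at bit 1: 0x3550
mode (1b) val=1 bits=0x1 at bit 0: 0x3551
word = 0x3551 → big-endian bytes:
  [0]=0x35  [1]=0x51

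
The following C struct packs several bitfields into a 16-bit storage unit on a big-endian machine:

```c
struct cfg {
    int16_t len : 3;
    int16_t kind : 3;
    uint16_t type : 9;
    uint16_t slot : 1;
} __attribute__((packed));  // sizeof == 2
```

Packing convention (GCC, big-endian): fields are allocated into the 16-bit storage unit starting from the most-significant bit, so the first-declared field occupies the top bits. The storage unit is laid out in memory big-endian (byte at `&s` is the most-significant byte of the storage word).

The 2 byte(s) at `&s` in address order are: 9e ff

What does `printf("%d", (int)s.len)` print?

-4

[0]=0x9e [1]=0xff (big-endian) → word 0x9eff
len [13+:3] = (word>>13) & 0x7 = 4  ←
kind [10+:3] = (word>>10) & 0x7 = 7
type [1+:9] = (word>>1) & 0x1ff = 383
slot [0+:1] = (word>>0) & 0x1 = 1
len signed 3b, MSB=1: 4 - 8 = -4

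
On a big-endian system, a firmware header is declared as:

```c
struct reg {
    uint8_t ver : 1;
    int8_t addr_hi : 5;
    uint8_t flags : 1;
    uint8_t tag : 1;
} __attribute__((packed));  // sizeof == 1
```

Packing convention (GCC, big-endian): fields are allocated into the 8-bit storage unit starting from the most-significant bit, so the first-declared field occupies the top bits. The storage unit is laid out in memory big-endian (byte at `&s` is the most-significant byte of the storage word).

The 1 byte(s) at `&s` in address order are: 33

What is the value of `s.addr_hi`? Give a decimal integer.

[0]=0x33 (big-endian) → word 0x33
ver:1 @ bit 7 → (0x33>>7)&0x1 = 0x0
addr_hi:5 @ bit 2 → (0x33>>2)&0x1f = 0xc  ←
flags:1 @ bit 1 → (0x33>>1)&0x1 = 0x1
tag:1 @ bit 0 → (0x33>>0)&0x1 = 0x1
addr_hi signed 5b, MSB=0: value = 12

12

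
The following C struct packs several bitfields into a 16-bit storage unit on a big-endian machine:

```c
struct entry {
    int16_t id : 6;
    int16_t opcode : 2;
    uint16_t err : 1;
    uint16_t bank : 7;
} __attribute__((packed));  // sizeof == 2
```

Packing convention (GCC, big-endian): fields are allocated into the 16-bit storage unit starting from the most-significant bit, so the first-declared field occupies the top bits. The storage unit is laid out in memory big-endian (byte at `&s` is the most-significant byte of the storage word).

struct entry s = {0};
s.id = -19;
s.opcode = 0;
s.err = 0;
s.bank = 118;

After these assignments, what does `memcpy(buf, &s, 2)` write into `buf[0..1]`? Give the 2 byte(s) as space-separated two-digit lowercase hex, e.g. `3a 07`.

id (6b) val=-19 bits=0x2d at bit 10: 0xb400
opcode (2b) val=0 bits=0x0 at bit 8: 0xb400
err (1b) val=0 bits=0x0 at bit 7: 0xb400
bank (7b) val=118 bits=0x76 at bit 0: 0xb476
word = 0xb476 → big-endian bytes:
  [0]=0xb4  [1]=0x76

b4 76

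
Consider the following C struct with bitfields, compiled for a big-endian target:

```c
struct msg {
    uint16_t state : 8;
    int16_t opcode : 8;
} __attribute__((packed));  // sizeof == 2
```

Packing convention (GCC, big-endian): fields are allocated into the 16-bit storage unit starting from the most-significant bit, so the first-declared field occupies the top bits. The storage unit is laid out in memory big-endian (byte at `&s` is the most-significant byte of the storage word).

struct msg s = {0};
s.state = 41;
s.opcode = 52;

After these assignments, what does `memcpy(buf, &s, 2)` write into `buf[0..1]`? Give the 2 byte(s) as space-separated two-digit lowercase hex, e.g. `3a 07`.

29 34

state:8 = 41 → 0x29 << 8 → word 0x2900
opcode:8 = 52 → 0x34 << 0 → word 0x2934
word = 0x2934 → big-endian bytes:
  [0]=0x29  [1]=0x34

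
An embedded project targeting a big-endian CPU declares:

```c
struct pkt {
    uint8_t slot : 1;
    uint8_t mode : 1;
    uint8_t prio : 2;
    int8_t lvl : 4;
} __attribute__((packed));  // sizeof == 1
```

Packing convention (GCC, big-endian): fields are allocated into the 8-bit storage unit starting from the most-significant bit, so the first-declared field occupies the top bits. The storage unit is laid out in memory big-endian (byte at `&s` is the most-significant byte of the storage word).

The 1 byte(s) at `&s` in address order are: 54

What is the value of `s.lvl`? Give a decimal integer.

[0]=0x54 (big-endian) → word 0x54
slot:1 @ bit 7 → (0x54>>7)&0x1 = 0x0
mode:1 @ bit 6 → (0x54>>6)&0x1 = 0x1
prio:2 @ bit 4 → (0x54>>4)&0x3 = 0x1
lvl:4 @ bit 0 → (0x54>>0)&0xf = 0x4  ←
lvl signed 4b, MSB=0: value = 4

4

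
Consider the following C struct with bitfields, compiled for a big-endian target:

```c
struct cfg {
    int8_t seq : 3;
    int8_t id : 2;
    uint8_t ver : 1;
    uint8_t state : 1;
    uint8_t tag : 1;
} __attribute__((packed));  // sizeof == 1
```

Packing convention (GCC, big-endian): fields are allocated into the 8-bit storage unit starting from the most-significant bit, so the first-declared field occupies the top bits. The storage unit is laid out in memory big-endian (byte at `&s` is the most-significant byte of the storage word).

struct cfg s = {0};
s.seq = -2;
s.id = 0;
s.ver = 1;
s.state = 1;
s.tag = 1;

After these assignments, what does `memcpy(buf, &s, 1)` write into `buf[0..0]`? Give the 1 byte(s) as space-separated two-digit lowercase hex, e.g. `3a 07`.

c7

seq:3 = -2 → 0x6 << 5 → word 0xc0
id:2 = 0 → 0x0 << 3 → word 0xc0
ver:1 = 1 → 0x1 << 2 → word 0xc4
state:1 = 1 → 0x1 << 1 → word 0xc6
tag:1 = 1 → 0x1 << 0 → word 0xc7
word = 0xc7 → big-endian bytes:
  [0]=0xc7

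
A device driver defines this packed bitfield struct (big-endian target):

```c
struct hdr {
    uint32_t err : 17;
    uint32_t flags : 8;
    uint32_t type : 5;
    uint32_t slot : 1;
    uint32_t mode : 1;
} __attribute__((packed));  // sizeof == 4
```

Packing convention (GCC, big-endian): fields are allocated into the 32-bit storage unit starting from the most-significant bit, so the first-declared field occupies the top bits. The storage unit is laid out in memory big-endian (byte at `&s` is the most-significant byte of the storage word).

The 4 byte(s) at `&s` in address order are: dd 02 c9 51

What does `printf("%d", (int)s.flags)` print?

146

[0]=0xdd [1]=0x02 [2]=0xc9 [3]=0x51 (big-endian) → word 0xdd02c951
err:17 @ bit 15 → (0xdd02c951>>15)&0x1ffff = 0x1ba05
flags:8 @ bit 7 → (0xdd02c951>>7)&0xff = 0x92  ←
type:5 @ bit 2 → (0xdd02c951>>2)&0x1f = 0x14
slot:1 @ bit 1 → (0xdd02c951>>1)&0x1 = 0x0
mode:1 @ bit 0 → (0xdd02c951>>0)&0x1 = 0x1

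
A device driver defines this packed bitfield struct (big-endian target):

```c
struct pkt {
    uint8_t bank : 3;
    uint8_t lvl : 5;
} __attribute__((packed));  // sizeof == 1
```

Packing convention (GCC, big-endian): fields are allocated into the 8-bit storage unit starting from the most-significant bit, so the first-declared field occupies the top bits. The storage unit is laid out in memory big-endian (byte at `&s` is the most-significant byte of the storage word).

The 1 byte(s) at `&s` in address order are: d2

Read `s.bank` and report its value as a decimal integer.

6

[0]=0xd2 (big-endian) → word 0xd2
bank:3 @ bit 5 → (0xd2>>5)&0x7 = 0x6  ←
lvl:5 @ bit 0 → (0xd2>>0)&0x1f = 0x12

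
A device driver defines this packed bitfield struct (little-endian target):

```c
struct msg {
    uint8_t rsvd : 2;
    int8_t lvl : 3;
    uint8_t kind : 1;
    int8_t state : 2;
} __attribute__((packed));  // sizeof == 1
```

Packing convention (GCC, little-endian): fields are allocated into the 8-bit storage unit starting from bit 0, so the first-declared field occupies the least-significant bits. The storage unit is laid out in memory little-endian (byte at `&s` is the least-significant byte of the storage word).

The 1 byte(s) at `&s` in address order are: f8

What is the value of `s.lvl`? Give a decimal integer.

[0]=0xf8 (little-endian) → word 0xf8
rsvd:2 @ bit 0 → (0xf8>>0)&0x3 = 0x0
lvl:3 @ bit 2 → (0xf8>>2)&0x7 = 0x6  ←
kind:1 @ bit 5 → (0xf8>>5)&0x1 = 0x1
state:2 @ bit 6 → (0xf8>>6)&0x3 = 0x3
lvl signed 3b, MSB=1: 6 - 8 = -2

-2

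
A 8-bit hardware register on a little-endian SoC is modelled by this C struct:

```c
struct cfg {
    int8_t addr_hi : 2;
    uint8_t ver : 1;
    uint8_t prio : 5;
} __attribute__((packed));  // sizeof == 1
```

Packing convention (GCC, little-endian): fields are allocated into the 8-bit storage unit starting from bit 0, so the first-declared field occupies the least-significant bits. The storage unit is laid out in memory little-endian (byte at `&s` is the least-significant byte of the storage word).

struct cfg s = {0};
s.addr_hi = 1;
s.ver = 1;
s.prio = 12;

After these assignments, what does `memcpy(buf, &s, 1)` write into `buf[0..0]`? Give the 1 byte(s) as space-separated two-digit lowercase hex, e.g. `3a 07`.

[0+:2] addr_hi=1 & 0x3 = 0x1; word=0x01
[2+:1] ver=1 & 0x1 = 0x1; word=0x05
[3+:5] prio=12 & 0x1f = 0xc; word=0x65
word = 0x65 → little-endian bytes:
  [0]=0x65

65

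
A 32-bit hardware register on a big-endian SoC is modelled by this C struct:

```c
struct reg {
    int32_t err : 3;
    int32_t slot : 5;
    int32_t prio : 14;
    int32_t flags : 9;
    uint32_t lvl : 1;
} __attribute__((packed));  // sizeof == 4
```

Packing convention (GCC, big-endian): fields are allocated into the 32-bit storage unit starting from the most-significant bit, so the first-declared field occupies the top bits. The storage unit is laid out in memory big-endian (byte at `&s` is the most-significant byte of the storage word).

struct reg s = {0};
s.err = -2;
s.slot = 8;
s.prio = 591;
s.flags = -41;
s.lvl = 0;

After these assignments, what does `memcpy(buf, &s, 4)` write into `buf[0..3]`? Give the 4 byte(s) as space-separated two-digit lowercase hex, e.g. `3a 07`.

[29+:3] err=-2 & 0x7 = 0x6; word=0xc0000000
[24+:5] slot=8 & 0x1f = 0x8; word=0xc8000000
[10+:14] prio=591 & 0x3fff = 0x24f; word=0xc8093c00
[1+:9] flags=-41 & 0x1ff = 0x1d7; word=0xc8093fae
[0+:1] lvl=0 & 0x1 = 0x0; word=0xc8093fae
word = 0xc8093fae → big-endian bytes:
  [0]=0xc8  [1]=0x09  [2]=0x3f  [3]=0xae

c8 09 3f ae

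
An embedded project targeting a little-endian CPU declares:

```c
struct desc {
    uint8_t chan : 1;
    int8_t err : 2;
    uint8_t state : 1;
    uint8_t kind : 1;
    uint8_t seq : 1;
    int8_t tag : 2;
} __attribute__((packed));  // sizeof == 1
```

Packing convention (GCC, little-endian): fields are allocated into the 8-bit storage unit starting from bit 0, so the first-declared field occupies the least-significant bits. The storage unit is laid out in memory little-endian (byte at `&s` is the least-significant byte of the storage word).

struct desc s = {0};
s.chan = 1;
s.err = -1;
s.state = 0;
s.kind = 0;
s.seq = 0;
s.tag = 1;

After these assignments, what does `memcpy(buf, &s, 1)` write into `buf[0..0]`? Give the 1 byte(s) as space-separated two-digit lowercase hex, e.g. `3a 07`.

[0+:1] chan=1 & 0x1 = 0x1; word=0x01
[1+:2] err=-1 & 0x3 = 0x3; word=0x07
[3+:1] state=0 & 0x1 = 0x0; word=0x07
[4+:1] kind=0 & 0x1 = 0x0; word=0x07
[5+:1] seq=0 & 0x1 = 0x0; word=0x07
[6+:2] tag=1 & 0x3 = 0x1; word=0x47
word = 0x47 → little-endian bytes:
  [0]=0x47

47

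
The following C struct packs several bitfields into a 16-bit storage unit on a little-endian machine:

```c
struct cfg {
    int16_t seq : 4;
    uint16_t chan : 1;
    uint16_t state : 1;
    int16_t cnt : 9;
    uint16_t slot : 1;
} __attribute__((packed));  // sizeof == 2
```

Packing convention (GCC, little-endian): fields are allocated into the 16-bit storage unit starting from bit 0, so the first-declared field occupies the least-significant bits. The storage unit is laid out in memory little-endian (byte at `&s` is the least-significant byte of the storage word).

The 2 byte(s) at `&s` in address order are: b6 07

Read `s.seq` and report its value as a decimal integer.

[0]=0xb6 [1]=0x07 (little-endian) → word 0x07b6
seq [0+:4] = (word>>0) & 0xf = 6  ←
chan [4+:1] = (word>>4) & 0x1 = 1
state [5+:1] = (word>>5) & 0x1 = 1
cnt [6+:9] = (word>>6) & 0x1ff = 30
slot [15+:1] = (word>>15) & 0x1 = 0
seq signed 4b, MSB=0: value = 6

6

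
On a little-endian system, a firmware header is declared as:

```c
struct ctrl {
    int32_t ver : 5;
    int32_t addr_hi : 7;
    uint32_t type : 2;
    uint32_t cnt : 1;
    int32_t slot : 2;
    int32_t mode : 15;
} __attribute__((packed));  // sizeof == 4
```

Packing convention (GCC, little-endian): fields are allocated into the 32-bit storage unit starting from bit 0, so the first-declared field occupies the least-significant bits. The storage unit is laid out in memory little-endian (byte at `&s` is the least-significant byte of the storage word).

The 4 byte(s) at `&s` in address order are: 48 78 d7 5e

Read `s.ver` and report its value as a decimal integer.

8

[0]=0x48 [1]=0x78 [2]=0xd7 [3]=0x5e (little-endian) → word 0x5ed77848
ver [0+:5] = (word>>0) & 0x1f = 8  ←
addr_hi [5+:7] = (word>>5) & 0x7f = 66
type [12+:2] = (word>>12) & 0x3 = 3
cnt [14+:1] = (word>>14) & 0x1 = 1
slot [15+:2] = (word>>15) & 0x3 = 2
mode [17+:15] = (word>>17) & 0x7fff = 12139
ver signed 5b, MSB=0: value = 8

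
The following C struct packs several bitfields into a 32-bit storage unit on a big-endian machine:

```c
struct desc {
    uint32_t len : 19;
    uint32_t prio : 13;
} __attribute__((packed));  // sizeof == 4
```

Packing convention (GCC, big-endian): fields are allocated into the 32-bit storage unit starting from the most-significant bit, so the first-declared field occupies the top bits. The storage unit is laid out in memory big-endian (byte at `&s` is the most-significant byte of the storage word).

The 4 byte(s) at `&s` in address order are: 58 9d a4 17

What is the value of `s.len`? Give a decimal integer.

[0]=0x58 [1]=0x9d [2]=0xa4 [3]=0x17 (big-endian) → word 0x589da417
len [13+:19] = (word>>13) & 0x7ffff = 181485  ←
prio [0+:13] = (word>>0) & 0x1fff = 1047

181485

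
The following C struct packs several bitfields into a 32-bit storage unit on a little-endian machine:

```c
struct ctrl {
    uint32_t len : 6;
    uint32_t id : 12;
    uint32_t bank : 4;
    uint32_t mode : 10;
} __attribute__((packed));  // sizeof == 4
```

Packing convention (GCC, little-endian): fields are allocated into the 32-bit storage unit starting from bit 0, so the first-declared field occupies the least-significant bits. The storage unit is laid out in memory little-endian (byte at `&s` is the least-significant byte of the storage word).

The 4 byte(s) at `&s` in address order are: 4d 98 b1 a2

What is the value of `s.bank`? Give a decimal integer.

12

[0]=0x4d [1]=0x98 [2]=0xb1 [3]=0xa2 (little-endian) → word 0xa2b1984d
len [0+:6] = (word>>0) & 0x3f = 13
id [6+:12] = (word>>6) & 0xfff = 1633
bank [18+:4] = (word>>18) & 0xf = 12  ←
mode [22+:10] = (word>>22) & 0x3ff = 650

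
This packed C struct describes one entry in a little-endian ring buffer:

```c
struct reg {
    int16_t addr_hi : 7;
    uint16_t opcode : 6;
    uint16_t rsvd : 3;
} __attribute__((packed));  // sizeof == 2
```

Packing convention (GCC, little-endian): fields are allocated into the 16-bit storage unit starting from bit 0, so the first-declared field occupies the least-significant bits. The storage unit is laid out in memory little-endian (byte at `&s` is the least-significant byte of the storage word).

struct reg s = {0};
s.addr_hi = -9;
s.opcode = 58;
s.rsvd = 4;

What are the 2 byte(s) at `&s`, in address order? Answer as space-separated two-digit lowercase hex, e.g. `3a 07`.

77 9d

addr_hi (7b) val=-9 bits=0x77 at bit 0: 0x0077
opcode (6b) val=58 bits=0x3a at bit 7: 0x1d77
rsvd (3b) val=4 bits=0x4 at bit 13: 0x9d77
word = 0x9d77 → little-endian bytes:
  [0]=0x77  [1]=0x9d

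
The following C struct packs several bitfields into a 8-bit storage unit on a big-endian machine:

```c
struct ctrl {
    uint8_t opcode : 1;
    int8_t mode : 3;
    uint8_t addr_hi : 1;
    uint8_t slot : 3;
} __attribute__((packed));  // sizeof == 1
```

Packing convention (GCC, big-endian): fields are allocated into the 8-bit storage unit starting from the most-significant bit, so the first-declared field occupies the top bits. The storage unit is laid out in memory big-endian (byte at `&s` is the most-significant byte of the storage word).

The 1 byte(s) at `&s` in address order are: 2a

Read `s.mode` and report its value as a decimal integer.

[0]=0x2a (big-endian) → word 0x2a
opcode [7+:1] = (word>>7) & 0x1 = 0
mode [4+:3] = (word>>4) & 0x7 = 2  ←
addr_hi [3+:1] = (word>>3) & 0x1 = 1
slot [0+:3] = (word>>0) & 0x7 = 2
mode signed 3b, MSB=0: value = 2

2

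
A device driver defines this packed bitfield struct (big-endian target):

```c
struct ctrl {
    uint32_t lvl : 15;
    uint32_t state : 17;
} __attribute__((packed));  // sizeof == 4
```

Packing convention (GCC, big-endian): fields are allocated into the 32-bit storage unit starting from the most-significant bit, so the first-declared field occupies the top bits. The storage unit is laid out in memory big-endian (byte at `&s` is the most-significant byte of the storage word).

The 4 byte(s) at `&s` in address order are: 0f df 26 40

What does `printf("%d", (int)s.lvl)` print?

[0]=0x0f [1]=0xdf [2]=0x26 [3]=0x40 (big-endian) → word 0x0fdf2640
lvl:15 @ bit 17 → (0x0fdf2640>>17)&0x7fff = 0x7ef  ←
state:17 @ bit 0 → (0x0fdf2640>>0)&0x1ffff = 0x12640

2031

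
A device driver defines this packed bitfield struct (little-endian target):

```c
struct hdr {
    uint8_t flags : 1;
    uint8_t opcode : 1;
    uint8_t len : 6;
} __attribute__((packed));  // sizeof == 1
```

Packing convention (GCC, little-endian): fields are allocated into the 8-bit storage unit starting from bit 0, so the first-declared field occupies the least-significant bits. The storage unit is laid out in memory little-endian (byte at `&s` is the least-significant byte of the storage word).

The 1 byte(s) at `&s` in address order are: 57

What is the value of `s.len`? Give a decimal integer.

[0]=0x57 (little-endian) → word 0x57
flags [0+:1] = (word>>0) & 0x1 = 1
opcode [1+:1] = (word>>1) & 0x1 = 1
len [2+:6] = (word>>2) & 0x3f = 21  ←

21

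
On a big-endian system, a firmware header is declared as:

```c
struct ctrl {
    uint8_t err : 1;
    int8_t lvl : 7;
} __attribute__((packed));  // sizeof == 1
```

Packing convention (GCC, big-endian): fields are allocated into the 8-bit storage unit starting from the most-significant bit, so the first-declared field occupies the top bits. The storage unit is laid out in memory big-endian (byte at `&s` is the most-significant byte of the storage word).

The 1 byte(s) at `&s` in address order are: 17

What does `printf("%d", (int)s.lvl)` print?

23

[0]=0x17 (big-endian) → word 0x17
err [7+:1] = (word>>7) & 0x1 = 0
lvl [0+:7] = (word>>0) & 0x7f = 23  ←
lvl signed 7b, MSB=0: value = 23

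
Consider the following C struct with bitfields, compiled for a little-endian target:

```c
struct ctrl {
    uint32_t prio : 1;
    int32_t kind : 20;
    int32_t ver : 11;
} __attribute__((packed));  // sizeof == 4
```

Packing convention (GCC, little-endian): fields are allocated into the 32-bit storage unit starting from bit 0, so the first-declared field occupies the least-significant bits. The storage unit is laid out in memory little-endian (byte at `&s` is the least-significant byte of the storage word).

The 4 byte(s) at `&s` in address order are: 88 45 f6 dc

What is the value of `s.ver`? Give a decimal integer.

-281

[0]=0x88 [1]=0x45 [2]=0xf6 [3]=0xdc (little-endian) → word 0xdcf64588
prio:1 @ bit 0 → (0xdcf64588>>0)&0x1 = 0x0
kind:20 @ bit 1 → (0xdcf64588>>1)&0xfffff = 0xb22c4
ver:11 @ bit 21 → (0xdcf64588>>21)&0x7ff = 0x6e7  ←
ver signed 11b, MSB=1: 1767 - 2048 = -281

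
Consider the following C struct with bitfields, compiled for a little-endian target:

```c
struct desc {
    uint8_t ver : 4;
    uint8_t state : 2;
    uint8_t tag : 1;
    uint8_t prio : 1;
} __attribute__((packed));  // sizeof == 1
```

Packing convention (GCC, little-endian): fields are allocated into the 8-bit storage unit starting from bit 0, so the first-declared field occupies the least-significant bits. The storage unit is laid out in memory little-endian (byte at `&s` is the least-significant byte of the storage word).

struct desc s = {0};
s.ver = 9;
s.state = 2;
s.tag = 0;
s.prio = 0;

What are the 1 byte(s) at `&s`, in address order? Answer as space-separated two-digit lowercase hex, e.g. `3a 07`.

[0+:4] ver=9 & 0xf = 0x9; word=0x09
[4+:2] state=2 & 0x3 = 0x2; word=0x29
[6+:1] tag=0 & 0x1 = 0x0; word=0x29
[7+:1] prio=0 & 0x1 = 0x0; word=0x29
word = 0x29 → little-endian bytes:
  [0]=0x29

29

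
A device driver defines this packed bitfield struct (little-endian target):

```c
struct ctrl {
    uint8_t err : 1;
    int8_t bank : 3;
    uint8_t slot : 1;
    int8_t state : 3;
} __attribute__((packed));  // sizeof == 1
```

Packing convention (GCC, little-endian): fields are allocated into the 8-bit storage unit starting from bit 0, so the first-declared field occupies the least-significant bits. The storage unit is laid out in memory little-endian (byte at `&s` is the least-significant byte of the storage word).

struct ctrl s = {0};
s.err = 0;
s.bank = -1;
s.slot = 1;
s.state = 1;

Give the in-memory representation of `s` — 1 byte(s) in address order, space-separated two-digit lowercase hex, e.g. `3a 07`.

3e

err:1 = 0 → 0x0 << 0 → word 0x00
bank:3 = -1 → 0x7 << 1 → word 0x0e
slot:1 = 1 → 0x1 << 4 → word 0x1e
state:3 = 1 → 0x1 << 5 → word 0x3e
word = 0x3e → little-endian bytes:
  [0]=0x3e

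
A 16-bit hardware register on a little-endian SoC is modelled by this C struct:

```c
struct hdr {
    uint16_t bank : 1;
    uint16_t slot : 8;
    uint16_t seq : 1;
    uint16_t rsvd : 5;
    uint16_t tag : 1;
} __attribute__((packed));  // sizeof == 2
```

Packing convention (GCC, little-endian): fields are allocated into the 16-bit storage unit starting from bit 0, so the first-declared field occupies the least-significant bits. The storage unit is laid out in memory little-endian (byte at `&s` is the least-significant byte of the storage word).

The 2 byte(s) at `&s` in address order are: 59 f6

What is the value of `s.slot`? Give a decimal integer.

44

[0]=0x59 [1]=0xf6 (little-endian) → word 0xf659
bank:1 @ bit 0 → (0xf659>>0)&0x1 = 0x1
slot:8 @ bit 1 → (0xf659>>1)&0xff = 0x2c  ←
seq:1 @ bit 9 → (0xf659>>9)&0x1 = 0x1
rsvd:5 @ bit 10 → (0xf659>>10)&0x1f = 0x1d
tag:1 @ bit 15 → (0xf659>>15)&0x1 = 0x1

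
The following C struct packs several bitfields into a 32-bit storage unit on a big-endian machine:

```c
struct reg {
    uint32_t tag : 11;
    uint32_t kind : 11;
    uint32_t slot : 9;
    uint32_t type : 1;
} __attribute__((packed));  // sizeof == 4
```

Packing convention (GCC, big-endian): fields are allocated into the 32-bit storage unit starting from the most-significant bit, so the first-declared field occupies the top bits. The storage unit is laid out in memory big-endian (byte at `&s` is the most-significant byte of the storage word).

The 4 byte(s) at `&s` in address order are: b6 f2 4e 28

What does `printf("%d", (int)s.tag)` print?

[0]=0xb6 [1]=0xf2 [2]=0x4e [3]=0x28 (big-endian) → word 0xb6f24e28
tag [21+:11] = (word>>21) & 0x7ff = 1463  ←
kind [10+:11] = (word>>10) & 0x7ff = 1171
slot [1+:9] = (word>>1) & 0x1ff = 276
type [0+:1] = (word>>0) & 0x1 = 0

1463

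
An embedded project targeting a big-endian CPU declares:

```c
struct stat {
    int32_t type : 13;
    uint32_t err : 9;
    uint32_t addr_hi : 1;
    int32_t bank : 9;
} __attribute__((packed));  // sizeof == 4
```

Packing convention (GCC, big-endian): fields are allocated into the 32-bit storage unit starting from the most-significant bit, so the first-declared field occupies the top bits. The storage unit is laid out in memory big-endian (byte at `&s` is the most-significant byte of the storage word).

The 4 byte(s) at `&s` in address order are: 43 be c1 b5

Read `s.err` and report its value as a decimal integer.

[0]=0x43 [1]=0xbe [2]=0xc1 [3]=0xb5 (big-endian) → word 0x43bec1b5
type [19+:13] = (word>>19) & 0x1fff = 2167
err [10+:9] = (word>>10) & 0x1ff = 432  ←
addr_hi [9+:1] = (word>>9) & 0x1 = 0
bank [0+:9] = (word>>0) & 0x1ff = 437

432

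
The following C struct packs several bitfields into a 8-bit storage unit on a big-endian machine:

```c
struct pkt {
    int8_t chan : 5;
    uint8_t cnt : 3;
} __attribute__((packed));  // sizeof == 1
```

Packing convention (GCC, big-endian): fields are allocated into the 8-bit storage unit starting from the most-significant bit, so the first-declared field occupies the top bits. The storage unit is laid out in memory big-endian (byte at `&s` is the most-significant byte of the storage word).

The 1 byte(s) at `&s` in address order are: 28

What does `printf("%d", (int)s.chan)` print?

5

[0]=0x28 (big-endian) → word 0x28
chan [3+:5] = (word>>3) & 0x1f = 5  ←
cnt [0+:3] = (word>>0) & 0x7 = 0
chan signed 5b, MSB=0: value = 5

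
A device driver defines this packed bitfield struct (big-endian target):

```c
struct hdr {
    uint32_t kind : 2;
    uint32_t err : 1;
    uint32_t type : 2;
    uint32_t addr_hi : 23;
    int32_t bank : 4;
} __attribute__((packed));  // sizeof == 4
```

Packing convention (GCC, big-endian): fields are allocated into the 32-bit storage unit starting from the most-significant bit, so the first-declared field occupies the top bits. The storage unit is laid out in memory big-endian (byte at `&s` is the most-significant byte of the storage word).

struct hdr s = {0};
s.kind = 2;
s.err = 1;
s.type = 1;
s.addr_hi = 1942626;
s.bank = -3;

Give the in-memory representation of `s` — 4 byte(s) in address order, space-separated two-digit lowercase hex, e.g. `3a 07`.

kind:2 = 2 → 0x2 << 30 → word 0x80000000
err:1 = 1 → 0x1 << 29 → word 0xa0000000
type:2 = 1 → 0x1 << 27 → word 0xa8000000
addr_hi:23 = 1942626 → 0x1da462 << 4 → word 0xa9da4620
bank:4 = -3 → 0xd << 0 → word 0xa9da462d
word = 0xa9da462d → big-endian bytes:
  [0]=0xa9  [1]=0xda  [2]=0x46  [3]=0x2d

a9 da 46 2d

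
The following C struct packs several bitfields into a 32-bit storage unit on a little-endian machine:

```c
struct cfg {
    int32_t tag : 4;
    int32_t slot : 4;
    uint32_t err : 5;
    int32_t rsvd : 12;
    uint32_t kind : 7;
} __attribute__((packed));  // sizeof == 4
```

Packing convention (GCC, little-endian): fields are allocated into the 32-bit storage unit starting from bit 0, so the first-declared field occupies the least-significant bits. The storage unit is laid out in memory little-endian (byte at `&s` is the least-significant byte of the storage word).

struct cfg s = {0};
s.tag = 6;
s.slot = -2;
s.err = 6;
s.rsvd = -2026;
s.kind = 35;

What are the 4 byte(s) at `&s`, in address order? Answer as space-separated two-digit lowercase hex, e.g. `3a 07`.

e6 c6 02 47

tag:4 = 6 → 0x6 << 0 → word 0x00000006
slot:4 = -2 → 0xe << 4 → word 0x000000e6
err:5 = 6 → 0x6 << 8 → word 0x000006e6
rsvd:12 = -2026 → 0x816 << 13 → word 0x0102c6e6
kind:7 = 35 → 0x23 << 25 → word 0x4702c6e6
word = 0x4702c6e6 → little-endian bytes:
  [0]=0xe6  [1]=0xc6  [2]=0x02  [3]=0x47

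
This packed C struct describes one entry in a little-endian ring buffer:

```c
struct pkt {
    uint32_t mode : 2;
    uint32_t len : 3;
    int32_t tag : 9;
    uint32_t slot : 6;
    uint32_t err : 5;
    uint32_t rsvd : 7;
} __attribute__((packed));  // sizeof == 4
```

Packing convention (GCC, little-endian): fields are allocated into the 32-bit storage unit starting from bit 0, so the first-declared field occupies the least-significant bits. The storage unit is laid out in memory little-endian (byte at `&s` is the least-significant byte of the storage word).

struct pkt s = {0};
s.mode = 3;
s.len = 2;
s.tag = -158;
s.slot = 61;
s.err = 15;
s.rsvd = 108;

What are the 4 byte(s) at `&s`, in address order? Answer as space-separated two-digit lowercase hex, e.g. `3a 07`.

mode:2 = 3 → 0x3 << 0 → word 0x00000003
len:3 = 2 → 0x2 << 2 → word 0x0000000b
tag:9 = -158 → 0x162 << 5 → word 0x00002c4b
slot:6 = 61 → 0x3d << 14 → word 0x000f6c4b
err:5 = 15 → 0xf << 20 → word 0x00ff6c4b
rsvd:7 = 108 → 0x6c << 25 → word 0xd8ff6c4b
word = 0xd8ff6c4b → little-endian bytes:
  [0]=0x4b  [1]=0x6c  [2]=0xff  [3]=0xd8

4b 6c ff d8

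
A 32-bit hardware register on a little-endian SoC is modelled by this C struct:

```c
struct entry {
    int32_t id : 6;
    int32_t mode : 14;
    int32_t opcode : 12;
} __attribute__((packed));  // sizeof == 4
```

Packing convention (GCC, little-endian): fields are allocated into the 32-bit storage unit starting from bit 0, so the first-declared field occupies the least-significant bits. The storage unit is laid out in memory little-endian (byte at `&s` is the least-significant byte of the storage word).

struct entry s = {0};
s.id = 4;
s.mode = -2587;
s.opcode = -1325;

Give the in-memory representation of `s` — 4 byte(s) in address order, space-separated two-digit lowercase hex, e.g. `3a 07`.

44 79 3d ad

id (6b) val=4 bits=0x4 at bit 0: 0x00000004
mode (14b) val=-2587 bits=0x35e5 at bit 6: 0x000d7944
opcode (12b) val=-1325 bits=0xad3 at bit 20: 0xad3d7944
word = 0xad3d7944 → little-endian bytes:
  [0]=0x44  [1]=0x79  [2]=0x3d  [3]=0xad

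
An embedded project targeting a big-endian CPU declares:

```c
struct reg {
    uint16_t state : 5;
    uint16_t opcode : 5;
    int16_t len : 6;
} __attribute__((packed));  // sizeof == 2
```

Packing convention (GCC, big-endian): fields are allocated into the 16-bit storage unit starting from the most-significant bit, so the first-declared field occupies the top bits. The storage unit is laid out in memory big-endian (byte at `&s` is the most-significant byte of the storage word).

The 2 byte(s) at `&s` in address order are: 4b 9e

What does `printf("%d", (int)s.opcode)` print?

[0]=0x4b [1]=0x9e (big-endian) → word 0x4b9e
state:5 @ bit 11 → (0x4b9e>>11)&0x1f = 0x9
opcode:5 @ bit 6 → (0x4b9e>>6)&0x1f = 0xe  ←
len:6 @ bit 0 → (0x4b9e>>0)&0x3f = 0x1e

14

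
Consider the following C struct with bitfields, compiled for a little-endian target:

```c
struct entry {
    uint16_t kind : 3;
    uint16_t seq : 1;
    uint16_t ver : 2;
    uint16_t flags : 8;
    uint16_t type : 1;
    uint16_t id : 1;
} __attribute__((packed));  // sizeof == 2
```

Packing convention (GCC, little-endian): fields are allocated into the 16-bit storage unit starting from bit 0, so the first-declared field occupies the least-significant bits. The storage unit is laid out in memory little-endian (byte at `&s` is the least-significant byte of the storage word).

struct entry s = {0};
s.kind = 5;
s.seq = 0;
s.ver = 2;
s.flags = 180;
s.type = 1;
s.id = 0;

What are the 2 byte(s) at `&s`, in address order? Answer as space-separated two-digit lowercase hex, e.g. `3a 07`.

25 6d

[0+:3] kind=5 & 0x7 = 0x5; word=0x0005
[3+:1] seq=0 & 0x1 = 0x0; word=0x0005
[4+:2] ver=2 & 0x3 = 0x2; word=0x0025
[6+:8] flags=180 & 0xff = 0xb4; word=0x2d25
[14+:1] type=1 & 0x1 = 0x1; word=0x6d25
[15+:1] id=0 & 0x1 = 0x0; word=0x6d25
word = 0x6d25 → little-endian bytes:
  [0]=0x25  [1]=0x6d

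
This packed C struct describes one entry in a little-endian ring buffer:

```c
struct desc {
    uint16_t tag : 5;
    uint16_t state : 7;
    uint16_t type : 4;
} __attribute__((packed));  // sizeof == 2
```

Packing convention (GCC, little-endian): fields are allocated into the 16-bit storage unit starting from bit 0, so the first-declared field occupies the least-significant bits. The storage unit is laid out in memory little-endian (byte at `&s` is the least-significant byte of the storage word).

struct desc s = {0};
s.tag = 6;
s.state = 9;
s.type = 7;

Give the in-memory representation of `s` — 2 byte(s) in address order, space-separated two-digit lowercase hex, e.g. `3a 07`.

26 71

tag:5 = 6 → 0x6 << 0 → word 0x0006
state:7 = 9 → 0x9 << 5 → word 0x0126
type:4 = 7 → 0x7 << 12 → word 0x7126
word = 0x7126 → little-endian bytes:
  [0]=0x26  [1]=0x71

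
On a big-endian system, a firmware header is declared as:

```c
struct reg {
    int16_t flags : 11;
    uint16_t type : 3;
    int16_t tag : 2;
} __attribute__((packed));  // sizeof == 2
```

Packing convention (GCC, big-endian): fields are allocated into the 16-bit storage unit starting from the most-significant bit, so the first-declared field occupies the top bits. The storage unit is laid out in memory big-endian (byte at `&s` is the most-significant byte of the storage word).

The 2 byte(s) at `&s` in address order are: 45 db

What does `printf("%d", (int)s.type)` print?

6

[0]=0x45 [1]=0xdb (big-endian) → word 0x45db
flags [5+:11] = (word>>5) & 0x7ff = 558
type [2+:3] = (word>>2) & 0x7 = 6  ←
tag [0+:2] = (word>>0) & 0x3 = 3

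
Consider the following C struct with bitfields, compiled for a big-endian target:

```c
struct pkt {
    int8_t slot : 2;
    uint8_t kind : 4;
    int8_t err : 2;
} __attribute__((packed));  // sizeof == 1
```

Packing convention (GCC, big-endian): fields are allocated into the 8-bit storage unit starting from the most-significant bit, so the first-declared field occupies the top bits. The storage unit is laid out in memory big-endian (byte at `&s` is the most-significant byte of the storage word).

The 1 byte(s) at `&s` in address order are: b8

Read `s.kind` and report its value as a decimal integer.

[0]=0xb8 (big-endian) → word 0xb8
slot:2 @ bit 6 → (0xb8>>6)&0x3 = 0x2
kind:4 @ bit 2 → (0xb8>>2)&0xf = 0xe  ←
err:2 @ bit 0 → (0xb8>>0)&0x3 = 0x0

14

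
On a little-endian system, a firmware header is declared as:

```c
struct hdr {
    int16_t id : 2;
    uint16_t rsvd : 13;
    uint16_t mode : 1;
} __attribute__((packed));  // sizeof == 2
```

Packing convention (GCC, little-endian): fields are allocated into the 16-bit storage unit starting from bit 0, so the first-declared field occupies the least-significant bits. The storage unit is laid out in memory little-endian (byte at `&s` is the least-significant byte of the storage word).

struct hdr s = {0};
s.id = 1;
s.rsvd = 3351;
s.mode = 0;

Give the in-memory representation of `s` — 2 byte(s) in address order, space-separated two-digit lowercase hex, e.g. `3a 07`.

[0+:2] id=1 & 0x3 = 0x1; word=0x0001
[2+:13] rsvd=3351 & 0x1fff = 0xd17; word=0x345d
[15+:1] mode=0 & 0x1 = 0x0; word=0x345d
word = 0x345d → little-endian bytes:
  [0]=0x5d  [1]=0x34

5d 34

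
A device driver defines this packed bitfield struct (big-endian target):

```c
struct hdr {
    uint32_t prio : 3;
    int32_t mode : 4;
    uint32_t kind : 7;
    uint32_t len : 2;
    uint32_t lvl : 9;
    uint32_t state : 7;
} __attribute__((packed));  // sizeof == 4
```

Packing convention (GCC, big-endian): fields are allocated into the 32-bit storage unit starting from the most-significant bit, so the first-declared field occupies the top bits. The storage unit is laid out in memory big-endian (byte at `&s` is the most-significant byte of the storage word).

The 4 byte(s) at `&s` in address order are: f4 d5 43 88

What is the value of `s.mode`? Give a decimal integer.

-6

[0]=0xf4 [1]=0xd5 [2]=0x43 [3]=0x88 (big-endian) → word 0xf4d54388
prio:3 @ bit 29 → (0xf4d54388>>29)&0x7 = 0x7
mode:4 @ bit 25 → (0xf4d54388>>25)&0xf = 0xa  ←
kind:7 @ bit 18 → (0xf4d54388>>18)&0x7f = 0x35
len:2 @ bit 16 → (0xf4d54388>>16)&0x3 = 0x1
lvl:9 @ bit 7 → (0xf4d54388>>7)&0x1ff = 0x87
state:7 @ bit 0 → (0xf4d54388>>0)&0x7f = 0x8
mode signed 4b, MSB=1: 10 - 16 = -6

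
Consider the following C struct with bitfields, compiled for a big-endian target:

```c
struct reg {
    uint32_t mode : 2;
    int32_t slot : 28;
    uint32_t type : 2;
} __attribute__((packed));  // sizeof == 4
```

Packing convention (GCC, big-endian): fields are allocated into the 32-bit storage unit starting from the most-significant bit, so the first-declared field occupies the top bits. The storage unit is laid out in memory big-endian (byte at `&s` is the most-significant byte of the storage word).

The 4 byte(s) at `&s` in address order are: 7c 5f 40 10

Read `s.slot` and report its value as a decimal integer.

[0]=0x7c [1]=0x5f [2]=0x40 [3]=0x10 (big-endian) → word 0x7c5f4010
mode [30+:2] = (word>>30) & 0x3 = 1
slot [2+:28] = (word>>2) & 0xfffffff = 253218820  ←
type [0+:2] = (word>>0) & 0x3 = 0
slot signed 28b, MSB=1: 253218820 - 268435456 = -15216636

-15216636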